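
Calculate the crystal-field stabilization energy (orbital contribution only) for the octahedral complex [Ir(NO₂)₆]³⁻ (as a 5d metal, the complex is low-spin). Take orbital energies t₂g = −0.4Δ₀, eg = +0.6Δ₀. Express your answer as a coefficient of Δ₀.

-2.4 Δ₀

Each NO₂⁻ contributes -1; 6 × (-1) = -6. With overall charge -3, Ir is in the +3 oxidation state.
Group 9 minus oxidation state +3 gives a d⁶ configuration for Ir³⁺.
Configuration: t₂g⁶ eg⁰.
CFSE = 6(-0.4Δ₀) + 0(0.6Δ₀) = -2.4Δ₀ + 0.0Δ₀ = -2.4Δ₀.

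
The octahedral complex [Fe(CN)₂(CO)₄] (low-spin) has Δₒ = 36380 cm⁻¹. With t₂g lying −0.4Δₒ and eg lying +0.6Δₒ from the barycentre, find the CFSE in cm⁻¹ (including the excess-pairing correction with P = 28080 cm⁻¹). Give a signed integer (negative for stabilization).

Ligand charges: 2×(-1) from CN⁻ and 4×(+0) from CO sum to -2; with overall charge +0, Fe is +2.
Fe²⁺: group 8, so d-count = 8 − 2 = 6.
Configuration: t₂g⁶ eg⁰.
CFSE(orbital) = 6×(-0.4Δₒ) + 0×(0.6Δₒ) = -2.4Δₒ; with Δₒ = 36380 cm⁻¹ that is -87312 cm⁻¹.
High-spin d⁶ would be t₂g⁴ eg² with 1 pair; low-spin has 3, so 2 excess pairs cost +2P = +56160 cm⁻¹.
Combining: -87312 + 56160 = -31152 cm⁻¹.

-31152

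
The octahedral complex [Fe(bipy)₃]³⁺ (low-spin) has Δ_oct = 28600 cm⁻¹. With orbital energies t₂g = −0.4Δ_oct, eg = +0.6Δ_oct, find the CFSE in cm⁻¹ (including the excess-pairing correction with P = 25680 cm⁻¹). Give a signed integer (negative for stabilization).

-5840

bipy is neutral, so the +3 overall charge sits on Fe: oxidation state +3.
Fe sits in group 8; removing 3 electrons leaves Fe³⁺ with 8 − 3 = 5 d electrons.
Electron filling gives t₂g⁵ eg⁰.
The orbital stabilization is -2.0Δ_oct = -2.0 × 28600 = -57200 cm⁻¹.
Pairing penalty: 2 pairs vs 0 in the high-spin reference → 2 extra × P = 51360 cm⁻¹.
Overall CFSE = -57200 + 51360 = -5840 cm⁻¹.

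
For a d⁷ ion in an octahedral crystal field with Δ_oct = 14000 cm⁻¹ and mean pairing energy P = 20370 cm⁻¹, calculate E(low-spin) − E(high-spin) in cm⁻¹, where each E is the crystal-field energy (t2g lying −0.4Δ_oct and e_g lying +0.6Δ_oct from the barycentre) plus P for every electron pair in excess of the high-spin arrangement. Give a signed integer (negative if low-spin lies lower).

6370

High-spin: t2g^5 e_g^2, CFSE = -0.8Δ_oct = -11200 cm⁻¹.
Low-spin t2g^6 e_g^1 gives -1.8Δ_oct = -25200 cm⁻¹, but forming 1 extra pair costs 1P = 20370 cm⁻¹, so E(LS) = -25200 + 20370 = -4830 cm⁻¹.
Thus E(LS) − E(HS) = 6370 cm⁻¹.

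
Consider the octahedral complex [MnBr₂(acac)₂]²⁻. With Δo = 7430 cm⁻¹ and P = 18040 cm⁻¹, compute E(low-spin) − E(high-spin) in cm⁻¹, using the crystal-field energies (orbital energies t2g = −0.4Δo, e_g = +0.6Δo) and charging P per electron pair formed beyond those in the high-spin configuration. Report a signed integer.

Ligand charges: 2×(-1) from Br⁻ and 2×(-1) from acac⁻ sum to -4; with overall charge -2, Mn is +2.
Mn sits in group 7; removing 2 electrons leaves Mn²⁺ with 7 − 2 = 5 d electrons.
In the high-spin limit (t2g^3 e_g^2) the orbital term is 0.0Δo = 0 cm⁻¹, with no excess pairing.
Low-spin t2g^5 e_g^0 gives -2.0Δo = -14860 cm⁻¹, but forming 2 extra pairs costs 2P = 36080 cm⁻¹, so E(LS) = -14860 + 36080 = 21220 cm⁻¹.
E(LS) − E(HS) = 21220 − (0) = 21220 cm⁻¹.

21220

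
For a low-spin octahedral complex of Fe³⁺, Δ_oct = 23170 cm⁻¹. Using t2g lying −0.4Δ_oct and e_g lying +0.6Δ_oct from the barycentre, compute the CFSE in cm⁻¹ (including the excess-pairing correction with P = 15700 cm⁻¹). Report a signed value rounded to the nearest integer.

-14940

Fe is in group 8, so Fe³⁺ is d⁵ (8 − 3 = 5).
The d⁵ electrons fill as t2g^5 e_g^0.
The orbital stabilization is -2.0Δ_oct = -2.0 × 23170 = -46340 cm⁻¹.
Pairing penalty: 2 pairs vs 0 in the high-spin reference → 2 extra × P = 31400 cm⁻¹.
Combining: -46340 + 31400 = -14940 cm⁻¹.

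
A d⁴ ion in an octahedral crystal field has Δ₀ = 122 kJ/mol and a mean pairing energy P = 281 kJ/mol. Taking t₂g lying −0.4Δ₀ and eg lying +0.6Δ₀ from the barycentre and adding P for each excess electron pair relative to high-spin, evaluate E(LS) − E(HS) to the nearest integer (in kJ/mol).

159

High-spin d⁴ fills as t₂g³ eg¹ with CFSE 3(−0.4) + 1(+0.6) = -0.6Δ₀ = -73 kJ/mol.
Low-spin t₂g⁴ eg⁰ gives -1.6Δ₀ = -195 kJ/mol, but forming 1 extra pair costs 1P = 281 kJ/mol, so E(LS) = -195 + 281 = 86 kJ/mol.
E(LS) − E(HS) = 86 − (-73) = 159 kJ/mol.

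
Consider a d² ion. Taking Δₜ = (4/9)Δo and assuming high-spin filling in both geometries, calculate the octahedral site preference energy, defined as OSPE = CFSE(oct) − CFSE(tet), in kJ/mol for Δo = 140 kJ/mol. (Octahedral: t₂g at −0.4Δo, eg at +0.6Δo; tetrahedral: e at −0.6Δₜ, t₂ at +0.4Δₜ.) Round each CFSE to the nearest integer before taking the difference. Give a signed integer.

Octahedral (high-spin): t₂g² eg⁰, CFSE = 2(−0.4) + 0(+0.6) = -0.8Δo = -0.8 × 140 = -112 kJ/mol.
In a tetrahedral site the filling is e² t₂⁰: CFSE(tet) = -1.2Δₜ = -1.2 × (4/9)(140) = -75 kJ/mol.
Subtracting, OSPE = -112 − (-75) = -37 kJ/mol.

-37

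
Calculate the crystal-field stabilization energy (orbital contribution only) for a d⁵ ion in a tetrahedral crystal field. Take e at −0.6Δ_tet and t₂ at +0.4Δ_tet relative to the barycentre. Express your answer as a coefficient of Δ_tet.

Tetrahedral splitting is small, so the complex is high-spin.
Configuration: e² t₂³.
CFSE = 2(-0.6Δ_tet) + 3(0.4Δ_tet) = -1.2Δ_tet + 1.2Δ_tet = 0.0Δ_tet.

0.0 Δ_tet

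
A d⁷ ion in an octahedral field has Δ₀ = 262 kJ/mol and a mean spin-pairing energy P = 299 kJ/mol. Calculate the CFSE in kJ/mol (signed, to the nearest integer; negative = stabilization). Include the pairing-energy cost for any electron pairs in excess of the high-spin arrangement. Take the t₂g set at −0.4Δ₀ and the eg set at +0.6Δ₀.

With Δ₀ < P the complex is high-spin.
That gives t₂g⁵ eg².
Orbital CFSE = -0.8Δ₀ = -0.8 × 262 = -210 kJ/mol.
High-spin has no excess pairs, so no pairing correction applies.

-210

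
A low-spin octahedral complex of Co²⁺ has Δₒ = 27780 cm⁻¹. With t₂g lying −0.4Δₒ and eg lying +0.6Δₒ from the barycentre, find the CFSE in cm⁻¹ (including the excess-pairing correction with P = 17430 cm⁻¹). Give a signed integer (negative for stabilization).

Co sits in group 9; removing 2 electrons leaves Co²⁺ with 9 − 2 = 7 d electrons.
Electron filling gives t₂g⁶ eg¹.
Orbital CFSE = 6(-0.4) + 1(0.6) = -1.8Δₒ = -1.8 × 27780 = -50004 cm⁻¹.
Pairing penalty: 3 pairs vs 2 in the high-spin reference → 1 extra × P = 17430 cm⁻¹.
Net CFSE = -50004 + 17430 = -32574 cm⁻¹.

-32574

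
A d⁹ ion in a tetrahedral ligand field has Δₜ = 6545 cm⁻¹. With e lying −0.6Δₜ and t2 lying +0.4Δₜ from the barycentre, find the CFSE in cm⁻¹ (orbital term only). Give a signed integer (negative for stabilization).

-2618

With tetrahedral geometry the complex is necessarily high-spin.
The d⁹ electrons fill as e^4 t2^5.
Orbital CFSE = 4(-0.6) + 5(0.4) = -0.4Δₜ = -0.4 × 6545 = -2618 cm⁻¹.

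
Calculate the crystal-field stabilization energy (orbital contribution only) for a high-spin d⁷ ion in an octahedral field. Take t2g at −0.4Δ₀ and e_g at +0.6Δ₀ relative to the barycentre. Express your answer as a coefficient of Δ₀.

-0.8 Δ₀

Configuration: t2g^5 e_g^2.
CFSE = 5(-0.4Δ₀) + 2(0.6Δ₀) = -2.0Δ₀ + 1.2Δ₀ = -0.8Δ₀.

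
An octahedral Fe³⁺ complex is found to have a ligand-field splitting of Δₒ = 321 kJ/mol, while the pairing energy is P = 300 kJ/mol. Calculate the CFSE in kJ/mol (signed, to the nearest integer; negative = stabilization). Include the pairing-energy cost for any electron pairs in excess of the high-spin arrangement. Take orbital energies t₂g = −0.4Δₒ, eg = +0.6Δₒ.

-42

Fe is in group 8, so Fe³⁺ is d⁵ (8 − 3 = 5).
Here Δₒ > P (321 > 300), so the low-spin state is favoured.
Configuration: t₂g⁵ eg⁰.
Orbital CFSE = -2.0Δₒ = -2.0 × 321 = -642 kJ/mol.
Excess pairs vs high-spin: 2 − 0 = 2; pairing cost = +600 kJ/mol.
Net CFSE = -642 + 600 = -42 kJ/mol.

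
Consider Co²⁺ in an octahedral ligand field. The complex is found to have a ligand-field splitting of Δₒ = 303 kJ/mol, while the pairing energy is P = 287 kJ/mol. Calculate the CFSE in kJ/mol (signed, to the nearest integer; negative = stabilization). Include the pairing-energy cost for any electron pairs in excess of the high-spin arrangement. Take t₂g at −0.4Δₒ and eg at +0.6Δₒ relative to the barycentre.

-258

Co sits in group 9; removing 2 electrons leaves Co²⁺ with 9 − 2 = 7 d electrons.
With Δₒ > P the complex is low-spin.
Configuration: t₂g⁶ eg¹.
Orbital CFSE = -1.8Δₒ = -1.8 × 303 = -545 kJ/mol.
Excess pairs vs high-spin: 3 − 2 = 1; pairing cost = +287 kJ/mol.
Net CFSE = -545 + 287 = -258 kJ/mol.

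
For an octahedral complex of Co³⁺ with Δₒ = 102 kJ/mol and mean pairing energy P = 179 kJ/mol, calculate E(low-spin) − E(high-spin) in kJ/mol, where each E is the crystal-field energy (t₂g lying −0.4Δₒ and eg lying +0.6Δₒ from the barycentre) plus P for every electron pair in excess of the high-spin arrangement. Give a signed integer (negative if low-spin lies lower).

Co sits in group 9; removing 3 electrons leaves Co³⁺ with 9 − 3 = 6 d electrons.
High-spin d⁶ fills as t₂g⁴ eg² with CFSE 4(−0.4) + 2(+0.6) = -0.4Δₒ = -41 kJ/mol.
Low-spin: t₂g⁶ eg⁰, orbital CFSE = -2.4Δₒ = -245 kJ/mol; plus 2 excess pairs × P = +358 kJ/mol; total 113 kJ/mol.
The difference is 113 − (-41) = 154 kJ/mol, so high-spin lies lower.

154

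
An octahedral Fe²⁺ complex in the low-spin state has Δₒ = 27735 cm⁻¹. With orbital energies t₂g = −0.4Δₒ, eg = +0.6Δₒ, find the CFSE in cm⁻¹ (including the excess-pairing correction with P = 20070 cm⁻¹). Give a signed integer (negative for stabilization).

-26424

Group 8 minus oxidation state +2 gives a d⁶ configuration for Fe²⁺.
Configuration: t₂g⁶ eg⁰.
Orbital CFSE = 6(-0.4) + 0(0.6) = -2.4Δₒ = -2.4 × 27735 = -66564 cm⁻¹.
High-spin d⁶ would be t₂g⁴ eg² with 1 pair; low-spin has 3, so 2 excess pairs cost +2P = +40140 cm⁻¹.
Combining: -66564 + 40140 = -26424 cm⁻¹.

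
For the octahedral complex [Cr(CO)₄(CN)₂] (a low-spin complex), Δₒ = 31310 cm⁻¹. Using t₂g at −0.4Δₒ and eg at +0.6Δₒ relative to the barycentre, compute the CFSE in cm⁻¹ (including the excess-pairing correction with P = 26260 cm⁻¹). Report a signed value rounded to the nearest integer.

Ligand charges: 4×(+0) from CO and 2×(-1) from CN⁻ sum to -2; with overall charge +0, Cr is +2.
Cr²⁺: group 6, so d-count = 6 − 2 = 4.
The d⁴ electrons fill as t₂g⁴ eg⁰.
CFSE(orbital) = 4×(-0.4Δₒ) + 0×(0.6Δₒ) = -1.6Δₒ; with Δₒ = 31310 cm⁻¹ that is -50096 cm⁻¹.
Pairing penalty: 1 pair vs 0 in the high-spin reference → 1 extra × P = 26260 cm⁻¹.
Overall CFSE = -50096 + 26260 = -23836 cm⁻¹.

-23836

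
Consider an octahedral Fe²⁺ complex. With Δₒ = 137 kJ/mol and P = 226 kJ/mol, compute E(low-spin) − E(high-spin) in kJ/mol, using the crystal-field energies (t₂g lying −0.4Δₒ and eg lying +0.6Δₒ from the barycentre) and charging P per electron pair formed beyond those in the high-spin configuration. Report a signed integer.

178

Fe is in group 8, so Fe²⁺ is d⁶ (8 − 2 = 6).
High-spin: t₂g⁴ eg², CFSE = -0.4Δₒ = -55 kJ/mol.
Low-spin: t₂g⁶ eg⁰, orbital CFSE = -2.4Δₒ = -329 kJ/mol; plus 2 excess pairs × P = +452 kJ/mol; total 123 kJ/mol.
Thus E(LS) − E(HS) = 178 kJ/mol.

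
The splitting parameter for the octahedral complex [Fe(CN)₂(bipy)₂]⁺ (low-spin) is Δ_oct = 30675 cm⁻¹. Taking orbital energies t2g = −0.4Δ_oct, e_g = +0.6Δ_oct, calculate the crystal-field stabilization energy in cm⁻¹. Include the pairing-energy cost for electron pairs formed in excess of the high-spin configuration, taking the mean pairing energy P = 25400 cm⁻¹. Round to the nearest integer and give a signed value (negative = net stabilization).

Ligand charges: 2×(-1) from CN⁻ and 2×(+0) from bipy sum to -2; with overall charge +1, Fe is +3.
Fe is in group 8, so Fe³⁺ is d⁵ (8 − 3 = 5).
Electron filling gives t2g^5 e_g^0.
CFSE(orbital) = 5×(-0.4Δ_oct) + 0×(0.6Δ_oct) = -2.0Δ_oct; with Δ_oct = 30675 cm⁻¹ that is -61350 cm⁻¹.
Relative to high-spin t2g^3 e_g^2 (0 paired), the low-spin configuration has 2 additional pairs, contributing +2 × 25400 = +50800 cm⁻¹.
Combining: -61350 + 50800 = -10550 cm⁻¹.

-10550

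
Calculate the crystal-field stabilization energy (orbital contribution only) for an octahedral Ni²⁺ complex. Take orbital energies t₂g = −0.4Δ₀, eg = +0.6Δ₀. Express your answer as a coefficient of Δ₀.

-1.2 Δ₀

Ni sits in group 10; removing 2 electrons leaves Ni²⁺ with 10 − 2 = 8 d electrons.
Configuration: t₂g⁶ eg².
CFSE = 6(-0.4Δ₀) + 2(0.6Δ₀) = -2.4Δ₀ + 1.2Δ₀ = -1.2Δ₀.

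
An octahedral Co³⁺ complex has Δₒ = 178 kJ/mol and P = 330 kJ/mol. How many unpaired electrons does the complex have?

Co³⁺: group 9, so d-count = 9 − 3 = 6.
Since Δₒ = 178 kJ/mol < P = 330 kJ/mol, the complex adopts the high-spin configuration.
That gives t2g^4 e_g^2.
Unpaired electrons: 4.

4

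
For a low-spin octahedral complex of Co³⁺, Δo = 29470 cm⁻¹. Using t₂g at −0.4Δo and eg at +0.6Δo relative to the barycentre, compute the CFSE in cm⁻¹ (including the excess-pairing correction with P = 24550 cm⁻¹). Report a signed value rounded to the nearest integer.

-21628

Co³⁺: group 9, so d-count = 9 − 3 = 6.
Configuration: t₂g⁶ eg⁰.
The orbital stabilization is -2.4Δo = -2.4 × 29470 = -70728 cm⁻¹.
High-spin d⁶ would be t₂g⁴ eg² with 1 pair; low-spin has 3, so 2 excess pairs cost +2P = +49100 cm⁻¹.
Overall CFSE = -70728 + 49100 = -21628 cm⁻¹.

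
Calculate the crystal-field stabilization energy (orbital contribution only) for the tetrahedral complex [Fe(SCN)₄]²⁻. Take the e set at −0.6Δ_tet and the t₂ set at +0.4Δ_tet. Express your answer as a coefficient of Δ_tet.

Each SCN⁻ contributes -1; 4 × (-1) = -4. With overall charge -2, Fe is in the +2 oxidation state.
Group 8 minus oxidation state +2 gives a d⁶ configuration for Fe²⁺.
Tetrahedral splitting is small, so the complex is high-spin.
Configuration: e³ t₂³.
CFSE = 3(-0.6Δ_tet) + 3(0.4Δ_tet) = -1.8Δ_tet + 1.2Δ_tet = -0.6Δ_tet.

-0.6 Δ_tet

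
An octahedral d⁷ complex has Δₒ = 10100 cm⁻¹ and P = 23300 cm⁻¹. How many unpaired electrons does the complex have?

Δₒ < P, so pairing is avoided: the ground state is high-spin.
Filling d⁷ accordingly: t2g^5 e_g^2.
Unpaired electrons: 3.

3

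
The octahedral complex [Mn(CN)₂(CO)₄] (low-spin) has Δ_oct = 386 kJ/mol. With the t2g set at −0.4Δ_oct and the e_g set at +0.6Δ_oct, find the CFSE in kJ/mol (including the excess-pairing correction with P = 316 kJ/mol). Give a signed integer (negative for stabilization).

-140

Ligand charges: 2×(-1) from CN⁻ and 4×(+0) from CO sum to -2; with overall charge +0, Mn is +2.
Mn is in group 7, so Mn²⁺ is d⁵ (7 − 2 = 5).
Electron filling gives t2g^5 e_g^0.
The orbital stabilization is -2.0Δ_oct = -2.0 × 386 = -772 kJ/mol.
Relative to high-spin t2g^3 e_g^2 (0 paired), the low-spin configuration has 2 additional pairs, contributing +2 × 316 = +632 kJ/mol.
Overall CFSE = -772 + 632 = -140 kJ/mol.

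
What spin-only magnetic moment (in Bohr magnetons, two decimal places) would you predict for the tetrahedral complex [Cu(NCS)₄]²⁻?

1.73 Bohr magnetons

Each NCS⁻ contributes -1; 4 × (-1) = -4. With overall charge -2, Cu is in the +2 oxidation state.
Cu sits in group 11; removing 2 electrons leaves Cu²⁺ with 11 − 2 = 9 d electrons.
Tetrahedral fields are weak (Δₜ ≈ 4/9 Δₒ), so electrons fill high-spin.
Configuration: e^4 t2^5 → 1 unpaired electron.
μ(spin-only) = √[1(1+2)] = √3 ≈ 1.73 Bohr magnetons.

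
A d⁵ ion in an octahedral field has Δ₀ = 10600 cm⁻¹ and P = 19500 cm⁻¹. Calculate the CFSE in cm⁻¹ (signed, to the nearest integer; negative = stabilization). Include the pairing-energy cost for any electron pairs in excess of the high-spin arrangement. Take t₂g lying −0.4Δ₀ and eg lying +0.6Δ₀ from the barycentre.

0

Here Δ₀ < P (10600 < 19500), so the high-spin state is favoured.
Filling d⁵ accordingly: t₂g³ eg².
Orbital CFSE = 0.0Δ₀ = 0.0 × 10600 = 0 cm⁻¹.
High-spin has no excess pairs, so no pairing correction applies.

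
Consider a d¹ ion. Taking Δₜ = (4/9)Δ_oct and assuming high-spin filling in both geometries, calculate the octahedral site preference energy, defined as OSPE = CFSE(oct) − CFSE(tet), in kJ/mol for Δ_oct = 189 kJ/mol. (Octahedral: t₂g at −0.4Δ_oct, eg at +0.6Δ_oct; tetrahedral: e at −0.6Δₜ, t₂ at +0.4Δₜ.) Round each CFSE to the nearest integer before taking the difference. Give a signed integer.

-26

Octahedral high-spin t2g^1 e_g^0: CFSE = -0.4 × 189 = -76 kJ/mol.
In a tetrahedral site the filling is e^1 t2^0: CFSE(tet) = -0.6Δₜ = -0.6 × (4/9)(189) = -50 kJ/mol.
OSPE = -76 − (-50) = -26 kJ/mol.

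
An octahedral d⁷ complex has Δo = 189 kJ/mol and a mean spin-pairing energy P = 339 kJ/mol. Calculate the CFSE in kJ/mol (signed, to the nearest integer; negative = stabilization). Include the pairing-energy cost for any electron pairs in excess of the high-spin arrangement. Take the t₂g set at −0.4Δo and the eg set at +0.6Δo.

Δo < P, so pairing is avoided: the ground state is high-spin.
That gives t₂g⁵ eg².
Orbital CFSE = -0.8Δo = -0.8 × 189 = -151 kJ/mol.
High-spin has no excess pairs, so no pairing correction applies.

-151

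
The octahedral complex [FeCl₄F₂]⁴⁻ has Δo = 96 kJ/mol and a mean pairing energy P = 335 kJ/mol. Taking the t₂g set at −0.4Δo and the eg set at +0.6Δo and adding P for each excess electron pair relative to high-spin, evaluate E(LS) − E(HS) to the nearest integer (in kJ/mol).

Ligand charges: 4×(-1) from Cl⁻ and 2×(-1) from F⁻ sum to -6; with overall charge -4, Fe is +2.
Fe sits in group 8; removing 2 electrons leaves Fe²⁺ with 8 − 2 = 6 d electrons.
In the high-spin limit (t₂g⁴ eg²) the orbital term is -0.4Δo = -38 kJ/mol, with no excess pairing.
For low-spin the configuration is t₂g⁶ eg⁰: orbital energy -2.4 × 96 = -230 kJ/mol, and 2 additional pairs relative to high-spin add 670 kJ/mol, giving 440 kJ/mol.
E(LS) − E(HS) = 440 − (-38) = 478 kJ/mol.

478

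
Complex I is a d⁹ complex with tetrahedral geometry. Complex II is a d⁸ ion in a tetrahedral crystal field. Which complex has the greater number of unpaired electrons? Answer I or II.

II

I: Tetrahedral fields are weak (Δₜ ≈ 4/9 Δₒ), so electrons fill high-spin; e^4 t2^5 → 1 unpaired.
II: Tetrahedral fields are weak (Δₜ ≈ 4/9 Δₒ), so electrons fill high-spin; e⁴ t₂⁴ → 2 unpaired.
So II has more unpaired electrons.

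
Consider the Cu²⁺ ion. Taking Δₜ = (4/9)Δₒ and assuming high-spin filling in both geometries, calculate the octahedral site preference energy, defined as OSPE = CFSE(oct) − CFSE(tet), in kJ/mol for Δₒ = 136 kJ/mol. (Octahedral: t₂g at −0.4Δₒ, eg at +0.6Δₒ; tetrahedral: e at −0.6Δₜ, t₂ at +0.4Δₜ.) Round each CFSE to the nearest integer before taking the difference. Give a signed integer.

Cu is in group 11, so Cu²⁺ is d⁹ (11 − 2 = 9).
Octahedral (high-spin): t₂g⁶ eg³, CFSE = 6(−0.4) + 3(+0.6) = -0.6Δₒ = -0.6 × 136 = -82 kJ/mol.
Tetrahedral: e⁴ t₂⁵, CFSE = 4(−0.6) + 5(+0.4) = -0.4Δₜ = -0.4 × (4/9) × 136 = -24 kJ/mol.
Subtracting, OSPE = -82 − (-24) = -58 kJ/mol.

-58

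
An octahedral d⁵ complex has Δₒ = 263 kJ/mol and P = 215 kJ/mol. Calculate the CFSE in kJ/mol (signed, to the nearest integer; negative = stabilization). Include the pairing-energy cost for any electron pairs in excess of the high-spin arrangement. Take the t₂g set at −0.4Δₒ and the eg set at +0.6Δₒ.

With Δₒ > P the complex is low-spin.
Filling d⁵ accordingly: t₂g⁵ eg⁰.
Orbital CFSE = -2.0Δₒ = -2.0 × 263 = -526 kJ/mol.
Excess pairs vs high-spin: 2 − 0 = 2; pairing cost = +430 kJ/mol.
Net CFSE = -526 + 430 = -96 kJ/mol.

-96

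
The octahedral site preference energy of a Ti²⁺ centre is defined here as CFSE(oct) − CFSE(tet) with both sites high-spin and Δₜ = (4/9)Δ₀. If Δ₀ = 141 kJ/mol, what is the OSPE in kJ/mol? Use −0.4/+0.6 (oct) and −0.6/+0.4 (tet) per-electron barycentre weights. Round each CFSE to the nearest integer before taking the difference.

-38

Ti²⁺: group 4, so d-count = 4 − 2 = 2.
Octahedral high-spin t2g^2 e_g^0: CFSE = -0.8 × 141 = -113 kJ/mol.
Tetrahedral e^2 t2^0 gives -1.2Δₜ = -1.2 × (4/9) × 141 = -75 kJ/mol.
OSPE = -113 − (-75) = -38 kJ/mol.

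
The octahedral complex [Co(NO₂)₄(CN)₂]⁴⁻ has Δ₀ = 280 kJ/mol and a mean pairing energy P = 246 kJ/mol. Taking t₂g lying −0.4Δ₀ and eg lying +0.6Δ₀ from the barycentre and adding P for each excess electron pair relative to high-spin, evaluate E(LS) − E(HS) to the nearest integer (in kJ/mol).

-34

Ligand charges: 4×(-1) from NO₂⁻ and 2×(-1) from CN⁻ sum to -6; with overall charge -4, Co is +2.
Group 9 minus oxidation state +2 gives a d⁷ configuration for Co²⁺.
High-spin d⁷ fills as t₂g⁵ eg² with CFSE 5(−0.4) + 2(+0.6) = -0.8Δ₀ = -224 kJ/mol.
Low-spin: t₂g⁶ eg¹, orbital CFSE = -1.8Δ₀ = -504 kJ/mol; plus 1 excess pair × P = +246 kJ/mol; total -258 kJ/mol.
The difference is -258 − (-224) = -34 kJ/mol, so low-spin lies lower.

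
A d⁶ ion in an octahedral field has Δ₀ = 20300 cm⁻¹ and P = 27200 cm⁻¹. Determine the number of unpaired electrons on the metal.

4

Since Δ₀ = 20300 cm⁻¹ < P = 27200 cm⁻¹, the complex adopts the high-spin configuration.
Configuration: t₂g⁴ eg².
Unpaired electrons: 4.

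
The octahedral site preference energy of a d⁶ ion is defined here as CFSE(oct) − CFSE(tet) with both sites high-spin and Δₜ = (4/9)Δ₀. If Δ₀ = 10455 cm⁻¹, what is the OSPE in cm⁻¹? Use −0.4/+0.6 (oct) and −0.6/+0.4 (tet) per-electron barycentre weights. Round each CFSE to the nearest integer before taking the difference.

In an octahedral site d⁶ (HS) is t₂g⁴ eg², giving CFSE(oct) = -0.4Δ₀ = -4182 cm⁻¹.
Tetrahedral e³ t₂³ gives -0.6Δₜ = -0.6 × (4/9) × 10455 = -2788 cm⁻¹.
Subtracting, OSPE = -4182 − (-2788) = -1394 cm⁻¹.

-1394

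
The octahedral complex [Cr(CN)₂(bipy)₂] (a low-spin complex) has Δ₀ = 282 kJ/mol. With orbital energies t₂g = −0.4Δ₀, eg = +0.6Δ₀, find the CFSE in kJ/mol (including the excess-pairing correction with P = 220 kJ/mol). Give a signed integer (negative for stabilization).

-231

Ligand charges: 2×(-1) from CN⁻ and 2×(+0) from bipy sum to -2; with overall charge +0, Cr is +2.
Cr is in group 6, so Cr²⁺ is d⁴ (6 − 2 = 4).
Electron filling gives t₂g⁴ eg⁰.
Orbital CFSE = 4(-0.4) + 0(0.6) = -1.6Δ₀ = -1.6 × 282 = -451 kJ/mol.
Pairing penalty: 1 pair vs 0 in the high-spin reference → 1 extra × P = 220 kJ/mol.
Combining: -451 + 220 = -231 kJ/mol.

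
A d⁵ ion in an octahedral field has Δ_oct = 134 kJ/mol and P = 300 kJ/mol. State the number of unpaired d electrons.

Here Δ_oct < P (134 < 300), so the high-spin state is favoured.
Filling d⁵ accordingly: t2g^3 e_g^2.
Unpaired electrons: 5.

5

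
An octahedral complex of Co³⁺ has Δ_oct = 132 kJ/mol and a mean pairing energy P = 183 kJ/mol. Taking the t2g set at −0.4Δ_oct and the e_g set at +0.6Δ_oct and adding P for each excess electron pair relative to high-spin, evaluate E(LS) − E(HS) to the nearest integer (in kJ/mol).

Co sits in group 9; removing 3 electrons leaves Co³⁺ with 9 − 3 = 6 d electrons.
High-spin: t2g^4 e_g^2, CFSE = -0.4Δ_oct = -53 kJ/mol.
For low-spin the configuration is t2g^6 e_g^0: orbital energy -2.4 × 132 = -317 kJ/mol, and 2 additional pairs relative to high-spin add 366 kJ/mol, giving 49 kJ/mol.
E(LS) − E(HS) = 49 − (-53) = 102 kJ/mol.

102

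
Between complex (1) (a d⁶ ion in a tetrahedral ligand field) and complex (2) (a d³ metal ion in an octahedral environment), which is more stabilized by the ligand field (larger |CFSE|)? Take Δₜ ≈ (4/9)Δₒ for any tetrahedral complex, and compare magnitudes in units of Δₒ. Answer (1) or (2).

(2)

(1): Tetrahedral splitting is small, so the complex is high-spin; e^3 t2^3, CFSE = -0.6Δₜ ≈ -0.27Δₒ.
(2): t2g^3 e_g^0, CFSE = -1.2Δₒ.
So (2) has the larger |CFSE|.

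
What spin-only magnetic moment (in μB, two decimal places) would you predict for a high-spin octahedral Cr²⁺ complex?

4.90 μB

Cr²⁺: group 6, so d-count = 6 − 2 = 4.
Configuration: t₂g³ eg¹ → 4 unpaired electrons.
μ(spin-only) = √[4(4+2)] = √24 ≈ 4.90 μB.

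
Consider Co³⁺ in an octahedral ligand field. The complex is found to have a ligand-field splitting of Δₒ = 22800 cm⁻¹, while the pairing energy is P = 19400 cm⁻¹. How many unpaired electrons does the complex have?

0

Co sits in group 9; removing 3 electrons leaves Co³⁺ with 9 − 3 = 6 d electrons.
Here Δₒ > P (22800 > 19400), so the low-spin state is favoured.
That gives t₂g⁶ eg⁰.
Unpaired electrons: 0.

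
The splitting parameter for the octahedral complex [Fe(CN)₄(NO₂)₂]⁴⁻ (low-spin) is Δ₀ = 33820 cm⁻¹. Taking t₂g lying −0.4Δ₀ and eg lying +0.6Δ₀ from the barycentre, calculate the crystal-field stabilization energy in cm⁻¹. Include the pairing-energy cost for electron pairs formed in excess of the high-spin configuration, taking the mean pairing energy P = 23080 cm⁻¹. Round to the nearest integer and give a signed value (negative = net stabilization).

-35008

Ligand charges: 4×(-1) from CN⁻ and 2×(-1) from NO₂⁻ sum to -6; with overall charge -4, Fe is +2.
Fe sits in group 8; removing 2 electrons leaves Fe²⁺ with 8 − 2 = 6 d electrons.
Configuration: t₂g⁶ eg⁰.
The orbital stabilization is -2.4Δ₀ = -2.4 × 33820 = -81168 cm⁻¹.
High-spin d⁶ would be t₂g⁴ eg² with 1 pair; low-spin has 3, so 2 excess pairs cost +2P = +46160 cm⁻¹.
Net CFSE = -81168 + 46160 = -35008 cm⁻¹.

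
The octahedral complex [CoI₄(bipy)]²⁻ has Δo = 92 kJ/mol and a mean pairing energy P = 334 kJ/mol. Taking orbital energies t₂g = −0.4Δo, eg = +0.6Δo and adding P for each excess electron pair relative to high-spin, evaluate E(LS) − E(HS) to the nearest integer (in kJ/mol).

242

Ligand charges: 4×(-1) from I⁻ and 1×(+0) from bipy sum to -4; with overall charge -2, Co is +2.
Co²⁺: group 9, so d-count = 9 − 2 = 7.
High-spin d⁷ fills as t₂g⁵ eg² with CFSE 5(−0.4) + 2(+0.6) = -0.8Δo = -74 kJ/mol.
Low-spin t₂g⁶ eg¹ gives -1.8Δo = -166 kJ/mol, but forming 1 extra pair costs 1P = 334 kJ/mol, so E(LS) = -166 + 334 = 168 kJ/mol.
Thus E(LS) − E(HS) = 242 kJ/mol.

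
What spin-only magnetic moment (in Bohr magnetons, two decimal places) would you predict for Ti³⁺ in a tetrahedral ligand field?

Ti sits in group 4; removing 3 electrons leaves Ti³⁺ with 4 − 3 = 1 d electrons.
Tetrahedral fields are weak (Δₜ ≈ 4/9 Δₒ), so electrons fill high-spin.
Configuration: e¹ t₂⁰ → 1 unpaired electron.
μ(spin-only) = √[1(1+2)] = √3 ≈ 1.73 Bohr magnetons.

1.73 Bohr magnetons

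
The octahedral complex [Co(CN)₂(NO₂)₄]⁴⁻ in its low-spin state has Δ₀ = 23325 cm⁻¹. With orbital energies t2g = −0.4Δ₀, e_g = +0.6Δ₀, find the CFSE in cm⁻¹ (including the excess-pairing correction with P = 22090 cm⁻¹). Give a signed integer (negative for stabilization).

-19895

Ligand charges: 2×(-1) from CN⁻ and 4×(-1) from NO₂⁻ sum to -6; with overall charge -4, Co is +2.
Group 9 minus oxidation state +2 gives a d⁷ configuration for Co²⁺.
Electron filling gives t2g^6 e_g^1.
CFSE(orbital) = 6×(-0.4Δ₀) + 1×(0.6Δ₀) = -1.8Δ₀; with Δ₀ = 23325 cm⁻¹ that is -41985 cm⁻¹.
Pairing penalty: 3 pairs vs 2 in the high-spin reference → 1 extra × P = 22090 cm⁻¹.
Net CFSE = -41985 + 22090 = -19895 cm⁻¹.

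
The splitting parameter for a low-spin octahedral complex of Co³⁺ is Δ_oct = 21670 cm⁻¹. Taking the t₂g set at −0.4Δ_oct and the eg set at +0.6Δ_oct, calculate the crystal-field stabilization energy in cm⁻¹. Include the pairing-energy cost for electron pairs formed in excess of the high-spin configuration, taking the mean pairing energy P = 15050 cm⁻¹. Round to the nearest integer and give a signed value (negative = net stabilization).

Co sits in group 9; removing 3 electrons leaves Co³⁺ with 9 − 3 = 6 d electrons.
Electron filling gives t₂g⁶ eg⁰.
Orbital CFSE = 6(-0.4) + 0(0.6) = -2.4Δ_oct = -2.4 × 21670 = -52008 cm⁻¹.
Relative to high-spin t₂g⁴ eg² (1 paired), the low-spin configuration has 2 additional pairs, contributing +2 × 15050 = +30100 cm⁻¹.
Combining: -52008 + 30100 = -21908 cm⁻¹.

-21908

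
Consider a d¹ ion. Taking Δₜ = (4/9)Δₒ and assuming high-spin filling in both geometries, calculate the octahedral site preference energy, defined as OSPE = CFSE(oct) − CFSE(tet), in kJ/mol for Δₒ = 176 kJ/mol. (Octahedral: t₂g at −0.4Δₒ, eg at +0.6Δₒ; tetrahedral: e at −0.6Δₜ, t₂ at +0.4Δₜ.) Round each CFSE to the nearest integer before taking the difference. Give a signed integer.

Octahedral high-spin t₂g¹ eg⁰: CFSE = -0.4 × 176 = -70 kJ/mol.
In a tetrahedral site the filling is e¹ t₂⁰: CFSE(tet) = -0.6Δₜ = -0.6 × (4/9)(176) = -47 kJ/mol.
Subtracting, OSPE = -70 − (-47) = -23 kJ/mol.

-23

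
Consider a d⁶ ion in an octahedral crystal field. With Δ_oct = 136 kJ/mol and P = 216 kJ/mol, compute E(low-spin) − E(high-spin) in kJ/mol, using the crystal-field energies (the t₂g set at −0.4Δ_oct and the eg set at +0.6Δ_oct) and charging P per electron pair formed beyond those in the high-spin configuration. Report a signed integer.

High-spin: t₂g⁴ eg², CFSE = -0.4Δ_oct = -54 kJ/mol.
For low-spin the configuration is t₂g⁶ eg⁰: orbital energy -2.4 × 136 = -326 kJ/mol, and 2 additional pairs relative to high-spin add 432 kJ/mol, giving 106 kJ/mol.
Thus E(LS) − E(HS) = 160 kJ/mol.

160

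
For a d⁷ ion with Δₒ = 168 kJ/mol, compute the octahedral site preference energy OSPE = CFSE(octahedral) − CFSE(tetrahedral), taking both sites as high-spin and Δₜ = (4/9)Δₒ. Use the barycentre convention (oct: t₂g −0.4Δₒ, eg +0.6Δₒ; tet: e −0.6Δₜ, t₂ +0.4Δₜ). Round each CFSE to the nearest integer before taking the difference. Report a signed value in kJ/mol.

-44

In an octahedral site d⁷ (HS) is t₂g⁵ eg², giving CFSE(oct) = -0.8Δₒ = -134 kJ/mol.
Tetrahedral: e⁴ t₂³, CFSE = 4(−0.6) + 3(+0.4) = -1.2Δₜ = -1.2 × (4/9) × 168 = -90 kJ/mol.
OSPE = -134 − (-90) = -44 kJ/mol.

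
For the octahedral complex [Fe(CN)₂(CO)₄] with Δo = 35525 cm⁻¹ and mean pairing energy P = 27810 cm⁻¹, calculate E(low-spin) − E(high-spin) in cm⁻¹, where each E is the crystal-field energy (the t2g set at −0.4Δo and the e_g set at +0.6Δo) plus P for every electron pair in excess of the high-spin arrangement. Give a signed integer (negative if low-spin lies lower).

Ligand charges: 2×(-1) from CN⁻ and 4×(+0) from CO sum to -2; with overall charge +0, Fe is +2.
Fe²⁺: group 8, so d-count = 8 − 2 = 6.
In the high-spin limit (t2g^4 e_g^2) the orbital term is -0.4Δo = -14210 cm⁻¹, with no excess pairing.
Low-spin t2g^6 e_g^0 gives -2.4Δo = -85260 cm⁻¹, but forming 2 extra pairs costs 2P = 55620 cm⁻¹, so E(LS) = -85260 + 55620 = -29640 cm⁻¹.
Thus E(LS) − E(HS) = -15430 cm⁻¹.

-15430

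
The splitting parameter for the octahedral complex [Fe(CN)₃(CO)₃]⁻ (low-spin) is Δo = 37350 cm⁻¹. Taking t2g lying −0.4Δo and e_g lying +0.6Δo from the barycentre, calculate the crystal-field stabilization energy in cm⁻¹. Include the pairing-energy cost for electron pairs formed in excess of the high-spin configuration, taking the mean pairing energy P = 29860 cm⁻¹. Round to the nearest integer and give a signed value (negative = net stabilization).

-29920

Ligand charges: 3×(-1) from CN⁻ and 3×(+0) from CO sum to -3; with overall charge -1, Fe is +2.
Fe is in group 8, so Fe²⁺ is d⁶ (8 − 2 = 6).
Electron filling gives t2g^6 e_g^0.
The orbital stabilization is -2.4Δo = -2.4 × 37350 = -89640 cm⁻¹.
Pairing penalty: 3 pairs vs 1 in the high-spin reference → 2 extra × P = 59720 cm⁻¹.
Net CFSE = -89640 + 59720 = -29920 cm⁻¹.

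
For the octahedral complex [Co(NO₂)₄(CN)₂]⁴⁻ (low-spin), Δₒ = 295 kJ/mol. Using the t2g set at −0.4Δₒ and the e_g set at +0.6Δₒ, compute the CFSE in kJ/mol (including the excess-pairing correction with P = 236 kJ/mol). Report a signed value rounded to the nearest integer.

Ligand charges: 4×(-1) from NO₂⁻ and 2×(-1) from CN⁻ sum to -6; with overall charge -4, Co is +2.
Co is in group 9, so Co²⁺ is d⁷ (9 − 2 = 7).
The d⁷ electrons fill as t2g^6 e_g^1.
CFSE(orbital) = 6×(-0.4Δₒ) + 1×(0.6Δₒ) = -1.8Δₒ; with Δₒ = 295 kJ/mol that is -531 kJ/mol.
Relative to high-spin t2g^5 e_g^2 (2 paired), the low-spin configuration has 1 additional pair, contributing +1 × 236 = +236 kJ/mol.
Net CFSE = -531 + 236 = -295 kJ/mol.

-295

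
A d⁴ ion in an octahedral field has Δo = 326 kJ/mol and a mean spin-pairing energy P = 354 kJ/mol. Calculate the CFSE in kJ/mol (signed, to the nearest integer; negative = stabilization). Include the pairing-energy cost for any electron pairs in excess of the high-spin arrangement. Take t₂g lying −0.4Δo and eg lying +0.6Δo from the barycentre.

-196

With Δo < P the complex is high-spin.
Configuration: t₂g³ eg¹.
Orbital CFSE = -0.6Δo = -0.6 × 326 = -196 kJ/mol.
High-spin has no excess pairs, so no pairing correction applies.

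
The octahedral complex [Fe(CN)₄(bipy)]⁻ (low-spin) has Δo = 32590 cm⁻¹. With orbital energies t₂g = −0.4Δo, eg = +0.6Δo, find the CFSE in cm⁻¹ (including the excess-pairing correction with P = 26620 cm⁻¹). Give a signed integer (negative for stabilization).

Ligand charges: 4×(-1) from CN⁻ and 1×(+0) from bipy sum to -4; with overall charge -1, Fe is +3.
Fe is in group 8, so Fe³⁺ is d⁵ (8 − 3 = 5).
Electron filling gives t₂g⁵ eg⁰.
The orbital stabilization is -2.0Δo = -2.0 × 32590 = -65180 cm⁻¹.
Pairing penalty: 2 pairs vs 0 in the high-spin reference → 2 extra × P = 53240 cm⁻¹.
Net CFSE = -65180 + 53240 = -11940 cm⁻¹.

-11940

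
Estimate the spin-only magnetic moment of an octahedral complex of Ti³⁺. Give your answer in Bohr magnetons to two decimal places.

Ti³⁺: group 4, so d-count = 4 − 3 = 1.
Configuration: t2g^1 e_g^0 → 1 unpaired electron.
μ(spin-only) = √[1(1+2)] = √3 ≈ 1.73 Bohr magnetons.

1.73 Bohr magnetons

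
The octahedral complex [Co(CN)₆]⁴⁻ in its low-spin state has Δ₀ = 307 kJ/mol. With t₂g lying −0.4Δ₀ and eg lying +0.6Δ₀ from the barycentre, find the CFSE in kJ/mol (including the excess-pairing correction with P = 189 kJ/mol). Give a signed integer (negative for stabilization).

Each CN⁻ contributes -1; 6 × (-1) = -6. With overall charge -4, Co is in the +2 oxidation state.
Group 9 minus oxidation state +2 gives a d⁷ configuration for Co²⁺.
The d⁷ electrons fill as t₂g⁶ eg¹.
CFSE(orbital) = 6×(-0.4Δ₀) + 1×(0.6Δ₀) = -1.8Δ₀; with Δ₀ = 307 kJ/mol that is -553 kJ/mol.
High-spin d⁷ would be t₂g⁵ eg² with 2 pairs; low-spin has 3, so 1 excess pair costs +1P = +189 kJ/mol.
Combining: -553 + 189 = -364 kJ/mol.

-364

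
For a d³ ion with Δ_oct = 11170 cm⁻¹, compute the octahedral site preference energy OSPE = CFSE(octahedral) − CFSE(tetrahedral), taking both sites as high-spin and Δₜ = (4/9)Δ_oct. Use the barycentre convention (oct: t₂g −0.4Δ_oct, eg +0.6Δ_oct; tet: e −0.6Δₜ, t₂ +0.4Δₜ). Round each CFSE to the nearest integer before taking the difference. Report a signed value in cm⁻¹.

-9432

In an octahedral site d³ (HS) is t₂g³ eg⁰, giving CFSE(oct) = -1.2Δ_oct = -13404 cm⁻¹.
Tetrahedral: e² t₂¹, CFSE = 2(−0.6) + 1(+0.4) = -0.8Δₜ = -0.8 × (4/9) × 11170 = -3972 cm⁻¹.
Subtracting, OSPE = -13404 − (-3972) = -9432 cm⁻¹.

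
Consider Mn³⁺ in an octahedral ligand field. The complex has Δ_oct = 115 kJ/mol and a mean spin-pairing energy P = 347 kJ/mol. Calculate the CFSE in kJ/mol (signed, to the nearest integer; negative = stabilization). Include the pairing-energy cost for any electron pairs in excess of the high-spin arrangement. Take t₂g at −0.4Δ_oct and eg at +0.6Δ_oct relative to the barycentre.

Mn is in group 7, so Mn³⁺ is d⁴ (7 − 3 = 4).
Δ_oct < P, so pairing is avoided: the ground state is high-spin.
Configuration: t₂g³ eg¹.
Orbital CFSE = -0.6Δ_oct = -0.6 × 115 = -69 kJ/mol.
High-spin has no excess pairs, so no pairing correction applies.

-69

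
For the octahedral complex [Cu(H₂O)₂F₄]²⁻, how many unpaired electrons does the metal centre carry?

Ligand charges: 2×(+0) from H₂O and 4×(-1) from F⁻ sum to -4; with overall charge -2, Cu is +2.
Group 11 minus oxidation state +2 gives a d⁹ configuration for Cu²⁺.
Configuration: t₂g⁶ eg³, giving 1 unpaired electron.

1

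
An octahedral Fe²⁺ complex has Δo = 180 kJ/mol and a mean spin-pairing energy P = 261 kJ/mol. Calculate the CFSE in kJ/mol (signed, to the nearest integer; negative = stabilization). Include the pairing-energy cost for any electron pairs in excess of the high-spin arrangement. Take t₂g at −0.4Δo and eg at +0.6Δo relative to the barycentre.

-72

Group 8 minus oxidation state +2 gives a d⁶ configuration for Fe²⁺.
With Δo < P the complex is high-spin.
Configuration: t₂g⁴ eg².
Orbital CFSE = -0.4Δo = -0.4 × 180 = -72 kJ/mol.
High-spin has no excess pairs, so no pairing correction applies.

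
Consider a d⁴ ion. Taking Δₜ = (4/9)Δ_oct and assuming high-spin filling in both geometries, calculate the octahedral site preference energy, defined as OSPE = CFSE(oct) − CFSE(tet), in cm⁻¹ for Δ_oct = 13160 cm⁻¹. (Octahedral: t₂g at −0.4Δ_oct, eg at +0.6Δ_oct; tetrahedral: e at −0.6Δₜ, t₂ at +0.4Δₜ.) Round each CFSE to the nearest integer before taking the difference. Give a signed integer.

Octahedral (high-spin): t2g^3 e_g^1, CFSE = 3(−0.4) + 1(+0.6) = -0.6Δ_oct = -0.6 × 13160 = -7896 cm⁻¹.
In a tetrahedral site the filling is e^2 t2^2: CFSE(tet) = -0.4Δₜ = -0.4 × (4/9)(13160) = -2340 cm⁻¹.
OSPE = CFSE(oct) − CFSE(tet) = -7896 − (-2340) = -5556 cm⁻¹.

-5556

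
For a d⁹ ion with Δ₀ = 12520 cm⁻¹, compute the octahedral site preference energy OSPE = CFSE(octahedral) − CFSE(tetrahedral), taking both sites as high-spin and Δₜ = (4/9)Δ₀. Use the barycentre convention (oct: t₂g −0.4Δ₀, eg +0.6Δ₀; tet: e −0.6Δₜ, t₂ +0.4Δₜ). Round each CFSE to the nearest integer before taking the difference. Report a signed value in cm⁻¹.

Octahedral high-spin t2g^6 e_g^3: CFSE = -0.6 × 12520 = -7512 cm⁻¹.
Tetrahedral e^4 t2^5 gives -0.4Δₜ = -0.4 × (4/9) × 12520 = -2226 cm⁻¹.
OSPE = -7512 − (-2226) = -5286 cm⁻¹.

-5286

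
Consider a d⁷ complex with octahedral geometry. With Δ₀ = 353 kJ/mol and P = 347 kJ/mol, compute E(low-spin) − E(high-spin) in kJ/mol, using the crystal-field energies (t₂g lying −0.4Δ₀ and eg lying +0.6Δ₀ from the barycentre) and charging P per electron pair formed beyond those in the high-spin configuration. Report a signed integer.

-6

High-spin: t₂g⁵ eg², CFSE = -0.8Δ₀ = -282 kJ/mol.
For low-spin the configuration is t₂g⁶ eg¹: orbital energy -1.8 × 353 = -635 kJ/mol, and 1 additional pair relative to high-spin adds 347 kJ/mol, giving -288 kJ/mol.
E(LS) − E(HS) = -288 − (-282) = -6 kJ/mol.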